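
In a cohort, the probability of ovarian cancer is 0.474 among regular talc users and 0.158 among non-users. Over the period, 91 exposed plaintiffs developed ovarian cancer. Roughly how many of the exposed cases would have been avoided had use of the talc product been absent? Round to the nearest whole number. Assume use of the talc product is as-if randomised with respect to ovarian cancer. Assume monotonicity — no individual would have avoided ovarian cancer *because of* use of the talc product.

about 61 cases

Let p₁ = 0.474, p₀ = 0.158.
PN = (p₁ − p₀)/p₁ = (0.474 − 0.158) / 0.474 ≈ 0.66667.
Attributable cases ≈ PN × (exposed cases) = 0.66667 × 91 ≈ 60.67.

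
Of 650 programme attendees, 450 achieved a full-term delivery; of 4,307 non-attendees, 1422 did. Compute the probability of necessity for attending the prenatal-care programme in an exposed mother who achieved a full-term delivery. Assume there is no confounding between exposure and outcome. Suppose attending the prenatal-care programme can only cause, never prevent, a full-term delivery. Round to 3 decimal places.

p₁ = P(outcome | exposed) = 450/650 = 0.69231
p₀ = P(outcome | unexposed) = 1422/4307 = 0.33016
Under exogeneity and monotonicity, PN = (p₁ − p₀) / p₁.
PN = (0.69231 − 0.33016) / 0.69231 = 0.36215 / 0.69231 ≈ 0.5231

PN ≈ 0.523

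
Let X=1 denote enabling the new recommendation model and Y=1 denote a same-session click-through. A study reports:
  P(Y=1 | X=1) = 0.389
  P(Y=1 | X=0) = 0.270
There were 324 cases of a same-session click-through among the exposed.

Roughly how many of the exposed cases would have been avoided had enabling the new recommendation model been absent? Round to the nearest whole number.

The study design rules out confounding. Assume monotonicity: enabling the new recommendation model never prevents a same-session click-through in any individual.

about 99 cases

Let p₁ = 0.389, p₀ = 0.27.
PN = (p₁ − p₀)/p₁ = (0.389 − 0.27) / 0.389 ≈ 0.30591.
Attributable cases ≈ PN × (exposed cases) = 0.30591 × 324 ≈ 99.12.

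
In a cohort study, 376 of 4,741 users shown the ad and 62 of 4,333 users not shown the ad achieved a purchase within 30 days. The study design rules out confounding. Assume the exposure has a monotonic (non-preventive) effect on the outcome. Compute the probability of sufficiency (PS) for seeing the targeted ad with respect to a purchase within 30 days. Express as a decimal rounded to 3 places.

PS ≈ 0.066

p₁ = P(outcome | exposed) = 376/4741 = 0.079308
p₀ = P(outcome | unexposed) = 62/4333 = 0.014309
Under exogeneity and monotonicity, PS = (p₁ − p₀) / (1 − p₀).
PS = (0.079308 − 0.014309) / (1 − 0.014309) = 0.064999 / 0.98569 ≈ 0.0659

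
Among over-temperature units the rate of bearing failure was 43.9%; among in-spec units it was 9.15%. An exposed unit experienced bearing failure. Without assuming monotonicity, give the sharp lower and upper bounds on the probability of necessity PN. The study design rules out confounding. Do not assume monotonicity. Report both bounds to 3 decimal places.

p₁ = 0.439, p₀ = 0.0915.
Under exogeneity alone the bounds on PN are max{0,(p₁−p₀)/p₁} ≤ PN ≤ min{1,(1−p₀)/p₁}.
  lower = (p₁ − p₀)/p₁ = 0.3475 / 0.439 ≈ 0.7916
  upper = min{1, (1 − p₀)/p₁} = 0.9085 / 0.439 ≈ 2.0695 → capped at 1

0.792 ≤ PN ≤ 1.000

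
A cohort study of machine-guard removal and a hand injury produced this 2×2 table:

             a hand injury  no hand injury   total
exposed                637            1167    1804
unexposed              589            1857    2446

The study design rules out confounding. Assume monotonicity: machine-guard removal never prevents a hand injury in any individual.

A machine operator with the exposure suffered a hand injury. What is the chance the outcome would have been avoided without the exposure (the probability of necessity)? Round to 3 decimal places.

p₁ = P(outcome | exposed) = 637/1804 = 0.3531
p₀ = P(outcome | unexposed) = 589/2446 = 0.2408
Under exogeneity and monotonicity, PN = (p₁ − p₀) / p₁.
PN = (0.3531 − 0.2408) / 0.3531 = 0.1123 / 0.3531 ≈ 0.3180

PN ≈ 0.318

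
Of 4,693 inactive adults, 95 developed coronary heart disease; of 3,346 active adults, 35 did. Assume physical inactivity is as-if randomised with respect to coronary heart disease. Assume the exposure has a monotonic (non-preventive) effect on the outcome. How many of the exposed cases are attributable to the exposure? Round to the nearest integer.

p₁ = P(outcome | exposed) = 95/4693 = 0.020243
p₀ = P(outcome | unexposed) = 35/3346 = 0.01046
PN = (p₁ − p₀)/p₁ = (0.020243 − 0.01046) / 0.020243 ≈ 0.48326.
Attributable cases ≈ PN × (exposed cases) = 0.48326 × 95 ≈ 45.91.

about 46 cases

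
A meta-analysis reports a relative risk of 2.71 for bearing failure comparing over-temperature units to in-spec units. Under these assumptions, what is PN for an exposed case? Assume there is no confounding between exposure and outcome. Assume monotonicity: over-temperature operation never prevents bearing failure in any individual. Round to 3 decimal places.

Under exogeneity and monotonicity, PN = (RR − 1) / RR = 1 − 1/RR.
PN = (2.71 − 1) / 2.71 = 1.71 / 2.71 ≈ 0.6310

PN ≈ 0.631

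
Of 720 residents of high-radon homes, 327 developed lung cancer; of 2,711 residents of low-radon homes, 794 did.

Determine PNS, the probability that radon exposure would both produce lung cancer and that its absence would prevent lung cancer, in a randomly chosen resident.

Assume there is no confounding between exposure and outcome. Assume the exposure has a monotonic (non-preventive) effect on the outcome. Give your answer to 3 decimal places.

PNS ≈ 0.161

p₁ = P(outcome | exposed) = 327/720 = 0.45417
p₀ = P(outcome | unexposed) = 794/2711 = 0.29288
Under exogeneity and monotonicity, PNS = p₁ − p₀.
PNS = 0.45417 − 0.29288 = 0.16129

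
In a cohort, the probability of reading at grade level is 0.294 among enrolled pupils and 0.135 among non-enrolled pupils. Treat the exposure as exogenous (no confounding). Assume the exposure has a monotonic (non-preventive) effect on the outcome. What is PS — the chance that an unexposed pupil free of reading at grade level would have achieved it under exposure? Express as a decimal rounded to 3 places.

PS ≈ 0.184

Let p₁ = 0.294, p₀ = 0.135.
Under exogeneity and monotonicity, PS = (p₁ − p₀) / (1 − p₀).
PS = (0.294 − 0.135) / (1 − 0.135) = 0.159 / 0.865 ≈ 0.1838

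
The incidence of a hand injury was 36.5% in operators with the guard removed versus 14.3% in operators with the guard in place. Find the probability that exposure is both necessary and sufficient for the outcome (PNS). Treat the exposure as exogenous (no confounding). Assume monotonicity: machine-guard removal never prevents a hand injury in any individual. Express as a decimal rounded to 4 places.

p₁ = 0.365, p₀ = 0.143.
Under exogeneity and monotonicity, PNS = p₁ − p₀.
PNS = 0.365 − 0.143 = 0.222

PNS ≈ 0.2220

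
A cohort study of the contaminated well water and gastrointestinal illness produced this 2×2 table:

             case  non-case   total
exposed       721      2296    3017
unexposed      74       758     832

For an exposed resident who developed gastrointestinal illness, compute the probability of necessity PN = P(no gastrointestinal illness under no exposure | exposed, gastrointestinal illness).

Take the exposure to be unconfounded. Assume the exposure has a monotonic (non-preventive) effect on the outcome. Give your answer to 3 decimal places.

PN ≈ 0.628

p₁ = P(outcome | exposed) = 721/3017 = 0.23898
p₀ = P(outcome | unexposed) = 74/832 = 0.088942
Under exogeneity and monotonicity, PN = (p₁ − p₀)/p₁.
PN = (0.23898 − 0.088942) / 0.23898 ≈ 0.6278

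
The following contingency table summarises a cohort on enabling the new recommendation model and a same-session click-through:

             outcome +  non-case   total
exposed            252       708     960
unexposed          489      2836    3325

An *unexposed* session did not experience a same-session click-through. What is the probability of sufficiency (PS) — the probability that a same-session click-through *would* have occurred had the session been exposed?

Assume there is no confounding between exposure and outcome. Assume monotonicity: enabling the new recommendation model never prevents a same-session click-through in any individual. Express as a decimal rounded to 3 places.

p₁ = P(outcome | exposed) = 252/960 = 0.2625
p₀ = P(outcome | unexposed) = 489/3325 = 0.14707
Under exogeneity and monotonicity, PS = (p₁ − p₀) / (1 − p₀).
PS = (0.2625 − 0.14707) / (1 − 0.14707) = 0.11543 / 0.85293 ≈ 0.1353

PS ≈ 0.135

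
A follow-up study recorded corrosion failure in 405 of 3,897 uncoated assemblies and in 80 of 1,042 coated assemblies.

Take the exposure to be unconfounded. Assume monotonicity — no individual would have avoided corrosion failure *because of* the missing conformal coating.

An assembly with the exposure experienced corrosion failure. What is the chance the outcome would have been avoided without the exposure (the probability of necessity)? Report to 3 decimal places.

PN ≈ 0.261

p₁ = P(outcome | exposed) = 405/3897 = 0.10393
p₀ = P(outcome | unexposed) = 80/1042 = 0.076775
Under exogeneity and monotonicity, PN = (p₁ − p₀) / p₁.
PN = (0.10393 − 0.076775) / 0.10393 = 0.027151 / 0.10393 ≈ 0.2612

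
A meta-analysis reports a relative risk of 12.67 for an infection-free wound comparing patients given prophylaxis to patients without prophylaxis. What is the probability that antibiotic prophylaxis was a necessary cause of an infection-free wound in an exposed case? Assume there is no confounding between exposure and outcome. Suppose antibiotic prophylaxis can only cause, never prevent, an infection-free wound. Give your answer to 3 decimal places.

Under exogeneity and monotonicity, PN = (RR − 1) / RR = 1 − 1/RR.
PN = (12.67 − 1) / 12.67 = 11.67 / 12.67 ≈ 0.9211

PN ≈ 0.921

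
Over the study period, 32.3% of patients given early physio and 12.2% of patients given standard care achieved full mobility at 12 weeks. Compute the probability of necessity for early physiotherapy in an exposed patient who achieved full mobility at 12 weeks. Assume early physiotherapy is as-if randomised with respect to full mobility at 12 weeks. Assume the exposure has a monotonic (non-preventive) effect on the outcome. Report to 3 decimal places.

PN ≈ 0.622

p₁ = 0.323, p₀ = 0.122.
Under exogeneity and monotonicity, PN = (p₁ − p₀) / p₁.
PN = (0.323 − 0.122) / 0.323 = 0.201 / 0.323 ≈ 0.6223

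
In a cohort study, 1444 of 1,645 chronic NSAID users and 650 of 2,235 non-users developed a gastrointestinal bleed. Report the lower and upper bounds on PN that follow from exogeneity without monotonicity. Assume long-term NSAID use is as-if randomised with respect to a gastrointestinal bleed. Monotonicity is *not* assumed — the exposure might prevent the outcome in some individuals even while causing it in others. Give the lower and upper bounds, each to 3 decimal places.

0.669 ≤ PN ≤ 0.808

p₁ = P(outcome | exposed) = 1444/1645 = 0.87781
p₀ = P(outcome | unexposed) = 650/2235 = 0.29083
Under exogeneity alone the bounds on PN are max{0,(p₁−p₀)/p₁} ≤ PN ≤ min{1,(1−p₀)/p₁}.
  lower = (p₁ − p₀)/p₁ = 0.58698 / 0.87781 ≈ 0.6687
  upper = min{1, (1 − p₀)/p₁} = 0.70917 / 0.87781 ≈ 0.8079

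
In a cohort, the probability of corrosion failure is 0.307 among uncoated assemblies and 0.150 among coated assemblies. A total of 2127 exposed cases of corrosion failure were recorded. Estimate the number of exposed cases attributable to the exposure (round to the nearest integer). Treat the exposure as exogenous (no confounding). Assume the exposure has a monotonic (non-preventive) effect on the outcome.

Let p₁ = 0.307, p₀ = 0.15.
PN = (p₁ − p₀)/p₁ = (0.307 − 0.15) / 0.307 ≈ 0.51140.
Attributable cases ≈ PN × (exposed cases) = 0.51140 × 2127 ≈ 1087.75.

about 1088 cases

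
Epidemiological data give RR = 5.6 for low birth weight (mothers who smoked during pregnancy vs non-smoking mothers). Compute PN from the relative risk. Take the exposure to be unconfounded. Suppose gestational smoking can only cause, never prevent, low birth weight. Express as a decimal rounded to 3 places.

Under exogeneity and monotonicity, PN = (RR − 1) / RR = 1 − 1/RR.
PN = (5.6 − 1) / 5.6 = 4.6 / 5.6 ≈ 0.8214

PN ≈ 0.821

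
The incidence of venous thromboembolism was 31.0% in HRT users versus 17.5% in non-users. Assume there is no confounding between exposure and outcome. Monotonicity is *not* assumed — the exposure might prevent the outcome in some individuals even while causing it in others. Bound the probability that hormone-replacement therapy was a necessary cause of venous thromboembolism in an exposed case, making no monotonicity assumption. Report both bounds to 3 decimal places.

0.435 ≤ PN ≤ 1.000

p₁ = 0.31, p₀ = 0.175.
Under exogeneity alone the bounds on PN are max{0,(p₁−p₀)/p₁} ≤ PN ≤ min{1,(1−p₀)/p₁}.
  lower = (p₁ − p₀)/p₁ = 0.135 / 0.31 ≈ 0.4355
  upper = min{1, (1 − p₀)/p₁} = 0.825 / 0.31 ≈ 2.6613 → capped at 1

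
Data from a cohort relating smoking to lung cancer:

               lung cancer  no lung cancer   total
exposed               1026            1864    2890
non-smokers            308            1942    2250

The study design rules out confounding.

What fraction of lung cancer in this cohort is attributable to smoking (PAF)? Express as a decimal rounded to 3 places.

PAF ≈ 0.473

p₁ = P(outcome | exposed) = 1026/2890 = 0.35502
p₀ = P(outcome | unexposed) = 308/2250 = 0.13689
Exposure prevalence π = 2890/5140 = 0.56226; overall risk P(Y=1) = 0.25953.
Under exogeneity, PAF = [P(Y=1) − p₀]/P(Y=1).
PAF = (0.25953 − 0.13689) / 0.25953 ≈ 0.4726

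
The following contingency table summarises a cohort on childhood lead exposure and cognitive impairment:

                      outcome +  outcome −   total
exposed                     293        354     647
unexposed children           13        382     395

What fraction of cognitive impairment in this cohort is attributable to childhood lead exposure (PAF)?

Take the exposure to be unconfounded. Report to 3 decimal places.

p₁ = P(outcome | exposed) = 293/647 = 0.45286
p₀ = P(outcome | unexposed) = 13/395 = 0.032911
Exposure prevalence π = 647/1042 = 0.62092; overall risk P(Y=1) = 0.29367.
Under exogeneity, PAF = [P(Y=1) − p₀]/P(Y=1).
PAF = (0.29367 − 0.032911) / 0.29367 ≈ 0.8879

PAF ≈ 0.888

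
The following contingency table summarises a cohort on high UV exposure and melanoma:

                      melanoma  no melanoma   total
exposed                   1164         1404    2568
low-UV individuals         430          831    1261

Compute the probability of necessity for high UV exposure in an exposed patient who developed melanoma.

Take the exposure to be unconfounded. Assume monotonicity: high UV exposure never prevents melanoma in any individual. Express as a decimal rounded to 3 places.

PN ≈ 0.248

p₁ = P(outcome | exposed) = 1164/2568 = 0.45327
p₀ = P(outcome | unexposed) = 430/1261 = 0.341
Under exogeneity and monotonicity, PN = (p₁ − p₀)/p₁.
PN = (0.45327 − 0.341) / 0.45327 ≈ 0.2477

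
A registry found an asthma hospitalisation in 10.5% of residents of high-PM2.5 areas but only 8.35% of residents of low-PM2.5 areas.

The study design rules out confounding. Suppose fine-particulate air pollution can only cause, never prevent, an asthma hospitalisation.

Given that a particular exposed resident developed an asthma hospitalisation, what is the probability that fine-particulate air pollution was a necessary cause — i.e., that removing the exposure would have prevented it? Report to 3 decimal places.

p₁ = 0.105, p₀ = 0.0835.
Under exogeneity and monotonicity, PN = (p₁ − p₀) / p₁.
PN = (0.105 − 0.0835) / 0.105 = 0.0215 / 0.105 ≈ 0.2048

PN ≈ 0.205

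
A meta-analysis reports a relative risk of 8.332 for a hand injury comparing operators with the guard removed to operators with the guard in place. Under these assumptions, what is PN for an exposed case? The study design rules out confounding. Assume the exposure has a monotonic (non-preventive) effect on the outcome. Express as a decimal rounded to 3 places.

Under exogeneity and monotonicity, PN = (RR − 1) / RR = 1 − 1/RR.
PN = (8.332 − 1) / 8.332 = 7.332 / 8.332 ≈ 0.8800

PN ≈ 0.880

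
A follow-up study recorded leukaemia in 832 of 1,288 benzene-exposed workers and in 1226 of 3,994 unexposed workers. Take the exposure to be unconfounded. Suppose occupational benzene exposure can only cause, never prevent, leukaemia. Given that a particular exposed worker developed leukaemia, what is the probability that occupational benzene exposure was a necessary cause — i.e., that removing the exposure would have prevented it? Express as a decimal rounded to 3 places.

PN ≈ 0.525

p₁ = P(outcome | exposed) = 832/1288 = 0.64596
p₀ = P(outcome | unexposed) = 1226/3994 = 0.30696
Under exogeneity and monotonicity, PN = (p₁ − p₀) / p₁.
PN = (0.64596 − 0.30696) / 0.64596 = 0.339 / 0.64596 ≈ 0.5248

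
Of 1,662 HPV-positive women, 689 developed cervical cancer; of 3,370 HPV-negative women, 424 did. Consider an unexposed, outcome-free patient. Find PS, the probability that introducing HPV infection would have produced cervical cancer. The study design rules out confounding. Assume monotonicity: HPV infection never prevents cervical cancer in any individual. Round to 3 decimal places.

PS ≈ 0.330

p₁ = P(outcome | exposed) = 689/1662 = 0.41456
p₀ = P(outcome | unexposed) = 424/3370 = 0.12582
Under exogeneity and monotonicity, PS = (p₁ − p₀) / (1 − p₀).
PS = (0.41456 − 0.12582) / (1 − 0.12582) = 0.28874 / 0.87418 ≈ 0.3303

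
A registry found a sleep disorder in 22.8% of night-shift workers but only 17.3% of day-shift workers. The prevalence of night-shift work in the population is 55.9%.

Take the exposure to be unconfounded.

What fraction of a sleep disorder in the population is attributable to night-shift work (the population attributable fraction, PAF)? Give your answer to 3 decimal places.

PAF ≈ 0.151

p₁ = 0.228, p₀ = 0.173.
Overall risk P(Y=1) = π·p₁ + (1−π)·p₀ = 0.559×0.228 + 0.441×0.173 = 0.20375.
Under exogeneity, PAF = [P(Y=1) − p₀] / P(Y=1).
PAF = (0.20375 − 0.173) / 0.20375 ≈ 0.1509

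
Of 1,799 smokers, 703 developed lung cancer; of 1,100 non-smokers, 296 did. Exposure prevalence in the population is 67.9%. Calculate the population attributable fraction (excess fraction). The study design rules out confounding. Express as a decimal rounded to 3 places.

p₁ = P(outcome | exposed) = 703/1799 = 0.39077
p₀ = P(outcome | unexposed) = 296/1100 = 0.26909
Overall risk P(Y=1) = π·p₁ + (1−π)·p₀ = 0.679×0.39077 + 0.321×0.26909 = 0.35171.
Under exogeneity, PAF = [P(Y=1) − p₀] / P(Y=1).
PAF = (0.35171 − 0.26909) / 0.35171 ≈ 0.2349

PAF ≈ 0.235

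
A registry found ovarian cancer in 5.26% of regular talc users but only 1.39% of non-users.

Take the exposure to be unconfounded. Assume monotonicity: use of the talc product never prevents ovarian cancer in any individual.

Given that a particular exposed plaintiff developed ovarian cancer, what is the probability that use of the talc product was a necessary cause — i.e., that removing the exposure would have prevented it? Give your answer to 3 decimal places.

p₁ = 0.0526, p₀ = 0.0139.
Under exogeneity and monotonicity, PN = (p₁ − p₀) / p₁.
PN = (0.0526 − 0.0139) / 0.0526 = 0.0387 / 0.0526 ≈ 0.7357

PN ≈ 0.736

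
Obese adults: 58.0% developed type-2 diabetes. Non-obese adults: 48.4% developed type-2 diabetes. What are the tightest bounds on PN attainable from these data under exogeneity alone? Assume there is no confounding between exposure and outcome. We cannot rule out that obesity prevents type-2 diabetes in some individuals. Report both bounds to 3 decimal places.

0.166 ≤ PN ≤ 0.890

p₁ = 0.58, p₀ = 0.484.
Under exogeneity alone the bounds on PN are max{0,(p₁−p₀)/p₁} ≤ PN ≤ min{1,(1−p₀)/p₁}.
  lower = (p₁ − p₀)/p₁ = 0.096 / 0.58 ≈ 0.1655
  upper = min{1, (1 − p₀)/p₁} = 0.516 / 0.58 ≈ 0.8897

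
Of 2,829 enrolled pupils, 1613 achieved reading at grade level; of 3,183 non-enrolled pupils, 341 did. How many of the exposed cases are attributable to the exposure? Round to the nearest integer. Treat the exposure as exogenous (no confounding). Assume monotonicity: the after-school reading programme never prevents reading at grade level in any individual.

p₁ = P(outcome | exposed) = 1613/2829 = 0.57017
p₀ = P(outcome | unexposed) = 341/3183 = 0.10713
PN = (p₁ − p₀)/p₁ = (0.57017 − 0.10713) / 0.57017 ≈ 0.81210.
Attributable cases ≈ PN × (exposed cases) = 0.81210 × 1613 ≈ 1309.92.

about 1310 cases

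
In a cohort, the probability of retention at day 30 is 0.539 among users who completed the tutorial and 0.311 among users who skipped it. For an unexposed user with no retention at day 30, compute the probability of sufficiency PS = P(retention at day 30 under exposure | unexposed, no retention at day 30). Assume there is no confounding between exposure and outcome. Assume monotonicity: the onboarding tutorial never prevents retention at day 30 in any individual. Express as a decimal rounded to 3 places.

Let p₁ = 0.539, p₀ = 0.311.
Under exogeneity and monotonicity, PS = (p₁ − p₀) / (1 − p₀).
PS = (0.539 − 0.311) / (1 − 0.311) = 0.228 / 0.689 ≈ 0.3309

PS ≈ 0.331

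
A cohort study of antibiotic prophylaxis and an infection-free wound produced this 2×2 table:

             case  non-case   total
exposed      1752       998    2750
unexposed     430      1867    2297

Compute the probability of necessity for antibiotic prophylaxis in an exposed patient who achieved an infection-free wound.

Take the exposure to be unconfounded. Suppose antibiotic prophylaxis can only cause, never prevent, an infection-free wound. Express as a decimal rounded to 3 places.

PN ≈ 0.706

p₁ = P(outcome | exposed) = 1752/2750 = 0.63709
p₀ = P(outcome | unexposed) = 430/2297 = 0.1872
Under exogeneity and monotonicity, PN = (p₁ − p₀)/p₁.
PN = (0.63709 − 0.1872) / 0.63709 ≈ 0.7062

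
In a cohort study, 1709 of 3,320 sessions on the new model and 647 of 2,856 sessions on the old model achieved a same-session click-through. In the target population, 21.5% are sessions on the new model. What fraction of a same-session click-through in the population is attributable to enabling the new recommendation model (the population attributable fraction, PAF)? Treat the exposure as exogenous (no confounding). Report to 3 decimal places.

p₁ = P(outcome | exposed) = 1709/3320 = 0.51476
p₀ = P(outcome | unexposed) = 647/2856 = 0.22654
Overall risk P(Y=1) = π·p₁ + (1−π)·p₀ = 0.215×0.51476 + 0.785×0.22654 = 0.28851.
Under exogeneity, PAF = [P(Y=1) − p₀] / P(Y=1).
PAF = (0.28851 − 0.22654) / 0.28851 ≈ 0.2148

PAF ≈ 0.215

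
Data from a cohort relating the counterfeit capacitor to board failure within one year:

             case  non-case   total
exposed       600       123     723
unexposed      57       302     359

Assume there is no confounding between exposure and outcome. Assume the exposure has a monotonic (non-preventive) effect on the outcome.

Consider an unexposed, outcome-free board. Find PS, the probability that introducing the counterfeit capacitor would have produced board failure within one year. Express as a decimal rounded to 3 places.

p₁ = P(outcome | exposed) = 600/723 = 0.82988
p₀ = P(outcome | unexposed) = 57/359 = 0.15877
Under exogeneity and monotonicity, PS = (p₁ − p₀) / (1 − p₀).
PS = (0.82988 − 0.15877) / (1 − 0.15877) = 0.6711 / 0.84123 ≈ 0.7978

PS ≈ 0.798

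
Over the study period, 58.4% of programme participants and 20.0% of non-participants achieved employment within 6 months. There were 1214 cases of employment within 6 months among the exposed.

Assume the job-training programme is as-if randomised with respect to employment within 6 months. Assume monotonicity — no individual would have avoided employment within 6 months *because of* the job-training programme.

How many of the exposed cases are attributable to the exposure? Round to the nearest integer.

about 798 cases

p₁ = 0.584, p₀ = 0.2.
PN = (p₁ − p₀)/p₁ = (0.584 − 0.2) / 0.584 ≈ 0.65753.
Attributable cases ≈ PN × (exposed cases) = 0.65753 × 1214 ≈ 798.25.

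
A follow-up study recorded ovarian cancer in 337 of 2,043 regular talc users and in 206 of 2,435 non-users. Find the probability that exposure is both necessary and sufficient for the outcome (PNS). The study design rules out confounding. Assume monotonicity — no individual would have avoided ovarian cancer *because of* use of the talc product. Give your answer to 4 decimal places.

p₁ = P(outcome | exposed) = 337/2043 = 0.16495
p₀ = P(outcome | unexposed) = 206/2435 = 0.0846
Under exogeneity and monotonicity, PNS = p₁ − p₀.
PNS = 0.16495 − 0.0846 = 0.080354

PNS ≈ 0.0804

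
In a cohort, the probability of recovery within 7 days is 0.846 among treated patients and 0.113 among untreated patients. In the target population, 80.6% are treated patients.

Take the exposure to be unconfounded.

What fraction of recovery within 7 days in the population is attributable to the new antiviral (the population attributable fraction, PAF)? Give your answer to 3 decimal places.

Let p₁ = 0.846, p₀ = 0.113.
Overall risk P(Y=1) = π·p₁ + (1−π)·p₀ = 0.806×0.846 + 0.194×0.113 = 0.7038.
Under exogeneity, PAF = [P(Y=1) − p₀] / P(Y=1).
PAF = (0.7038 − 0.113) / 0.7038 ≈ 0.8394

PAF ≈ 0.839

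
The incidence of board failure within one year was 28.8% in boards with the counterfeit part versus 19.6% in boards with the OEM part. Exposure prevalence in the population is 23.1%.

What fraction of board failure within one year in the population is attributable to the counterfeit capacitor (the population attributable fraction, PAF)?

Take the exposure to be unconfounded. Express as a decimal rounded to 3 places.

PAF ≈ 0.098

p₁ = 0.288, p₀ = 0.196.
Overall risk P(Y=1) = π·p₁ + (1−π)·p₀ = 0.231×0.288 + 0.769×0.196 = 0.21725.
Under exogeneity, PAF = [P(Y=1) − p₀] / P(Y=1).
PAF = (0.21725 − 0.196) / 0.21725 ≈ 0.0978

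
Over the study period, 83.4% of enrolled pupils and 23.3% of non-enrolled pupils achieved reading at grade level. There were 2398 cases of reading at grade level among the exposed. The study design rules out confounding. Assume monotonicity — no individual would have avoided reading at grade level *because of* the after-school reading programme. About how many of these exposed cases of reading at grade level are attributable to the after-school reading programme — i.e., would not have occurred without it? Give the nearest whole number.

p₁ = 0.834, p₀ = 0.233.
PN = (p₁ − p₀)/p₁ = (0.834 − 0.233) / 0.834 ≈ 0.72062.
Attributable cases ≈ PN × (exposed cases) = 0.72062 × 2398 ≈ 1728.06.

about 1728 cases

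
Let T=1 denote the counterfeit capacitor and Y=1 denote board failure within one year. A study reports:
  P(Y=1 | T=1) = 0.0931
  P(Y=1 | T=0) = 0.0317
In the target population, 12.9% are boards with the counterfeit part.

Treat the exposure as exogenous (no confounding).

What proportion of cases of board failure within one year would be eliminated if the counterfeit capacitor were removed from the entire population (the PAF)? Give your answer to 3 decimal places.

PAF ≈ 0.200

Let p₁ = 0.0931, p₀ = 0.0317.
Overall risk P(Y=1) = π·p₁ + (1−π)·p₀ = 0.129×0.0931 + 0.871×0.0317 = 0.039621.
Under exogeneity, PAF = [P(Y=1) − p₀] / P(Y=1).
PAF = (0.039621 − 0.0317) / 0.039621 ≈ 0.1999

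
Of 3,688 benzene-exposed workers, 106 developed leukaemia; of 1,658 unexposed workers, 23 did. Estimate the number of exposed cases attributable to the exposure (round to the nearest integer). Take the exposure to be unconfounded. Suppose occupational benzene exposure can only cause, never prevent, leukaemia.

p₁ = P(outcome | exposed) = 106/3688 = 0.028742
p₀ = P(outcome | unexposed) = 23/1658 = 0.013872
PN = (p₁ − p₀)/p₁ = (0.028742 − 0.013872) / 0.028742 ≈ 0.51735.
Attributable cases ≈ PN × (exposed cases) = 0.51735 × 106 ≈ 54.84.

about 55 cases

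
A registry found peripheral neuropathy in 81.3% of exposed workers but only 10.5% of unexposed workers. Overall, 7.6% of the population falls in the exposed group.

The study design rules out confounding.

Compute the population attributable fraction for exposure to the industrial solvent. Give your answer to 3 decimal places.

p₁ = 0.813, p₀ = 0.105.
Overall risk P(Y=1) = π·p₁ + (1−π)·p₀ = 0.076×0.813 + 0.924×0.105 = 0.15881.
Under exogeneity, PAF = [P(Y=1) − p₀] / P(Y=1).
PAF = (0.15881 − 0.105) / 0.15881 ≈ 0.3388

PAF ≈ 0.339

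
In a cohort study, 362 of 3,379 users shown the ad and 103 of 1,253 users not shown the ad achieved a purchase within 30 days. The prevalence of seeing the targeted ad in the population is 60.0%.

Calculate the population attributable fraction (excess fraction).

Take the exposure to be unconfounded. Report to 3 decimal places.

PAF ≈ 0.154

p₁ = P(outcome | exposed) = 362/3379 = 0.10713
p₀ = P(outcome | unexposed) = 103/1253 = 0.082203
Overall risk P(Y=1) = π·p₁ + (1−π)·p₀ = 0.6×0.10713 + 0.4×0.082203 = 0.09716.
Under exogeneity, PAF = [P(Y=1) − p₀] / P(Y=1).
PAF = (0.09716 − 0.082203) / 0.09716 ≈ 0.1539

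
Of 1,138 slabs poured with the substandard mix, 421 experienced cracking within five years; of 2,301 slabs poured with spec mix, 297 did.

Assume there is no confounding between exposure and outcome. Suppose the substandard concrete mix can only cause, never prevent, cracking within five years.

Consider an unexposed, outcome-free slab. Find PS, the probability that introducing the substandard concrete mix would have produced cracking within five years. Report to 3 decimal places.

PS ≈ 0.277

p₁ = P(outcome | exposed) = 421/1138 = 0.36995
p₀ = P(outcome | unexposed) = 297/2301 = 0.12907
Under exogeneity and monotonicity, PS = (p₁ − p₀) / (1 − p₀).
PS = (0.36995 − 0.12907) / (1 − 0.12907) = 0.24087 / 0.87093 ≈ 0.2766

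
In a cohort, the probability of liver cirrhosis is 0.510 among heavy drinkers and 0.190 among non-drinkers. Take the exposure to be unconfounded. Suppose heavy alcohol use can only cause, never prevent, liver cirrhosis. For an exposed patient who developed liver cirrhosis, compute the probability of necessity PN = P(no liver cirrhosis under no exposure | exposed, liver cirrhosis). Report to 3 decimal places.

Let p₁ = 0.51, p₀ = 0.19.
Under exogeneity and monotonicity, PN = (p₁ − p₀) / p₁.
PN = (0.51 − 0.19) / 0.51 = 0.32 / 0.51 ≈ 0.6275

PN ≈ 0.627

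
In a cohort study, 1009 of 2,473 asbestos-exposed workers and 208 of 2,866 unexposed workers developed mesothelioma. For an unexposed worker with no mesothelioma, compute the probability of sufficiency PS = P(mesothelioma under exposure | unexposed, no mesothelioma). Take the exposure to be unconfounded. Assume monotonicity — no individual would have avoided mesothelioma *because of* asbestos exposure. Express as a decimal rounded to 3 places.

p₁ = P(outcome | exposed) = 1009/2473 = 0.40801
p₀ = P(outcome | unexposed) = 208/2866 = 0.072575
Under exogeneity and monotonicity, PS = (p₁ − p₀) / (1 − p₀).
PS = (0.40801 − 0.072575) / (1 − 0.072575) = 0.33543 / 0.92742 ≈ 0.3617

PS ≈ 0.362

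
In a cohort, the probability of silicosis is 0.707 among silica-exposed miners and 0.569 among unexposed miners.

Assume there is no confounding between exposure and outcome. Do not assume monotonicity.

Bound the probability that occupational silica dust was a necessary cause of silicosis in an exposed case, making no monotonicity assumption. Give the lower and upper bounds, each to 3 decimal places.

Let p₁ = 0.707, p₀ = 0.569.
Under exogeneity alone the bounds on PN are max{0,(p₁−p₀)/p₁} ≤ PN ≤ min{1,(1−p₀)/p₁}.
  lower = (p₁ − p₀)/p₁ = 0.138 / 0.707 ≈ 0.1952
  upper = min{1, (1 − p₀)/p₁} = 0.431 / 0.707 ≈ 0.6096

0.195 ≤ PN ≤ 0.610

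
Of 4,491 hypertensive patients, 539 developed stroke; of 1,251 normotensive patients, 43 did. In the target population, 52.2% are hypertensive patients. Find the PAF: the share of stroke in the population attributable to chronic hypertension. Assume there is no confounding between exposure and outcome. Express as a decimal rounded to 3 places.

PAF ≈ 0.565

p₁ = P(outcome | exposed) = 539/4491 = 0.12002
p₀ = P(outcome | unexposed) = 43/1251 = 0.034373
Overall risk P(Y=1) = π·p₁ + (1−π)·p₀ = 0.522×0.12002 + 0.478×0.034373 = 0.079079.
Under exogeneity, PAF = [P(Y=1) − p₀] / P(Y=1).
PAF = (0.079079 − 0.034373) / 0.079079 ≈ 0.5653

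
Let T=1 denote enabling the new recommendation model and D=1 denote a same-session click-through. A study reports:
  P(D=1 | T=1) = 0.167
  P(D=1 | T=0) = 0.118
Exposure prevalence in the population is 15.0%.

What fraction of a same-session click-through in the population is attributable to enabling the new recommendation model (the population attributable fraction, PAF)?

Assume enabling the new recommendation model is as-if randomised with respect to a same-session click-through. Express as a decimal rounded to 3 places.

Let p₁ = 0.167, p₀ = 0.118.
Overall risk P(Y=1) = π·p₁ + (1−π)·p₀ = 0.15×0.167 + 0.85×0.118 = 0.12535.
Under exogeneity, PAF = [P(Y=1) − p₀] / P(Y=1).
PAF = (0.12535 − 0.118) / 0.12535 ≈ 0.0586

PAF ≈ 0.059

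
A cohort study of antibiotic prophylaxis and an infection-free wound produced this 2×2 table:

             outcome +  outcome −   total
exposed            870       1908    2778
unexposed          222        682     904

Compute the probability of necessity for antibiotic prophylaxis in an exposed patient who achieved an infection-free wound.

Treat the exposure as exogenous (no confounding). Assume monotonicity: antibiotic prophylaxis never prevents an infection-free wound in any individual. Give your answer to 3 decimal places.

PN ≈ 0.216

p₁ = P(outcome | exposed) = 870/2778 = 0.31317
p₀ = P(outcome | unexposed) = 222/904 = 0.24558
Under exogeneity and monotonicity, PN = (p₁ − p₀)/p₁.
PN = (0.31317 − 0.24558) / 0.31317 ≈ 0.2159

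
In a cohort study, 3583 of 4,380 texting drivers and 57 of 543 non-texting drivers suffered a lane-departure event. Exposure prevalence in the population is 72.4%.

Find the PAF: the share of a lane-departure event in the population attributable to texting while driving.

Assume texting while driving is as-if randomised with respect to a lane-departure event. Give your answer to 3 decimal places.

p₁ = P(outcome | exposed) = 3583/4380 = 0.81804
p₀ = P(outcome | unexposed) = 57/543 = 0.10497
Overall risk P(Y=1) = π·p₁ + (1−π)·p₀ = 0.724×0.81804 + 0.276×0.10497 = 0.62123.
Under exogeneity, PAF = [P(Y=1) − p₀] / P(Y=1).
PAF = (0.62123 − 0.10497) / 0.62123 ≈ 0.8310

PAF ≈ 0.831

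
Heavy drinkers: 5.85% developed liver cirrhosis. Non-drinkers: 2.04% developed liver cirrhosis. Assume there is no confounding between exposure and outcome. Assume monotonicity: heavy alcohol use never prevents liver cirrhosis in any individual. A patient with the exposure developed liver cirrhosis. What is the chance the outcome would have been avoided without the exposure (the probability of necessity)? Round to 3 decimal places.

p₁ = 0.0585, p₀ = 0.0204.
Under exogeneity and monotonicity, PN = (p₁ − p₀) / p₁.
PN = (0.0585 − 0.0204) / 0.0585 = 0.0381 / 0.0585 ≈ 0.6513

PN ≈ 0.651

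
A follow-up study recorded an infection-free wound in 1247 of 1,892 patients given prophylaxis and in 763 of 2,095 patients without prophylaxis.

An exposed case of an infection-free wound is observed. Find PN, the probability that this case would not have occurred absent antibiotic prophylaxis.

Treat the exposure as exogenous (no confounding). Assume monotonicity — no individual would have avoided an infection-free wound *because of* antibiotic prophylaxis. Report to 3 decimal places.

p₁ = P(outcome | exposed) = 1247/1892 = 0.65909
p₀ = P(outcome | unexposed) = 763/2095 = 0.3642
Under exogeneity and monotonicity, PN = (p₁ − p₀) / p₁.
PN = (0.65909 − 0.3642) / 0.65909 = 0.29489 / 0.65909 ≈ 0.4474

PN ≈ 0.447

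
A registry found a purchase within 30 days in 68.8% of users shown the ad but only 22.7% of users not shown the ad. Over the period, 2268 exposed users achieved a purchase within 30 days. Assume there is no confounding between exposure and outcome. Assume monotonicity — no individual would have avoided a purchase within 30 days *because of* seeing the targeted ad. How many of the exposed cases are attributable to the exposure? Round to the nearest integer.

about 1520 cases

p₁ = 0.688, p₀ = 0.227.
PN = (p₁ − p₀)/p₁ = (0.688 − 0.227) / 0.688 ≈ 0.67006.
Attributable cases ≈ PN × (exposed cases) = 0.67006 × 2268 ≈ 1519.69.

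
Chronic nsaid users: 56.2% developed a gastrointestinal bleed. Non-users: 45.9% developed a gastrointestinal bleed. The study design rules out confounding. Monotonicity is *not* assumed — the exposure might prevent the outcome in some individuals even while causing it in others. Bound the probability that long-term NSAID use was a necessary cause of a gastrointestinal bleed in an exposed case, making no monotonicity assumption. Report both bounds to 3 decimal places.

p₁ = 0.562, p₀ = 0.459.
Under exogeneity alone the bounds on PN are max{0,(p₁−p₀)/p₁} ≤ PN ≤ min{1,(1−p₀)/p₁}.
  lower = (p₁ − p₀)/p₁ = 0.103 / 0.562 ≈ 0.1833
  upper = min{1, (1 − p₀)/p₁} = 0.541 / 0.562 ≈ 0.9626

0.183 ≤ PN ≤ 0.963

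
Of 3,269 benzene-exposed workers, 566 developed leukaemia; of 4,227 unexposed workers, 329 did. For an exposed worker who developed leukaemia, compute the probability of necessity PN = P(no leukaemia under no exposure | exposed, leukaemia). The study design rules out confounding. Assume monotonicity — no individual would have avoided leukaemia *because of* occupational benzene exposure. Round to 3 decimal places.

p₁ = P(outcome | exposed) = 566/3269 = 0.17314
p₀ = P(outcome | unexposed) = 329/4227 = 0.077833
Under exogeneity and monotonicity, PN = (p₁ − p₀) / p₁.
PN = (0.17314 − 0.077833) / 0.17314 = 0.095309 / 0.17314 ≈ 0.5505

PN ≈ 0.550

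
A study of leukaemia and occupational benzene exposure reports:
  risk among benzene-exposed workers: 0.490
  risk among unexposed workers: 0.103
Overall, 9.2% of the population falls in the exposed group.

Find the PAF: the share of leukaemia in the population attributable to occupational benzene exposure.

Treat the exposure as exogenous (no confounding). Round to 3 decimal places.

PAF ≈ 0.257

Let p₁ = 0.49, p₀ = 0.103.
Overall risk P(Y=1) = π·p₁ + (1−π)·p₀ = 0.092×0.49 + 0.908×0.103 = 0.1386.
Under exogeneity, PAF = [P(Y=1) − p₀] / P(Y=1).
PAF = (0.1386 − 0.103) / 0.1386 ≈ 0.2569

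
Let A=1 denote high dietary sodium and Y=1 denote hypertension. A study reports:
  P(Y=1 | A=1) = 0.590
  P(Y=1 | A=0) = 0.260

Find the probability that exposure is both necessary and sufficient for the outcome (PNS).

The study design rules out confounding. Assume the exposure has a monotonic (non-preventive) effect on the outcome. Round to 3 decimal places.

PNS ≈ 0.330

Let p₁ = 0.59, p₀ = 0.26.
Under exogeneity and monotonicity, PNS = p₁ − p₀.
PNS = 0.59 − 0.26 = 0.33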